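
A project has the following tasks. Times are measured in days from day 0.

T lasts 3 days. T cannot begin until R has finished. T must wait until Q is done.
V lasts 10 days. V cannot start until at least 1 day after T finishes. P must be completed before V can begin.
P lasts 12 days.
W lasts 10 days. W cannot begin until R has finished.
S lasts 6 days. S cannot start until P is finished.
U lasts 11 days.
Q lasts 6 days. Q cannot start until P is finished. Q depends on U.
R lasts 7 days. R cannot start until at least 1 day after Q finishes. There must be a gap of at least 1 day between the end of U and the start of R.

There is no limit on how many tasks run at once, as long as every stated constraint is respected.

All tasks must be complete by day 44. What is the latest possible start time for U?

5

Nothing follows V; the deadline of day 44 is its only limit. It must start by 44 − 10 = day 34.
T must finish before V (must start by day 34, minus 1-day gap → day 33). With a 3-day duration, T must start by 33 − 3 = day 30.
W has no dependents, so it just needs to finish by day 44. Starting by 44 − 10 = day 34 achieves that.
R has several dependents: T (must start by day 30); W (must start by day 34). The earliest of those limits is day 30, so R must start by 30 − 7 = day 23.
Q feeds R (must start by day 23, minus 1-day gap → day 22); T (must start by day 30). Taking the minimum, Q must finish by day 22 and start by 22 − 6 = day 16.
For U: Q (must start by day 16); R (must start by day 23, minus 1-day gap → day 22). The most restrictive is day 16; with an 11-day duration, U must start by day 5.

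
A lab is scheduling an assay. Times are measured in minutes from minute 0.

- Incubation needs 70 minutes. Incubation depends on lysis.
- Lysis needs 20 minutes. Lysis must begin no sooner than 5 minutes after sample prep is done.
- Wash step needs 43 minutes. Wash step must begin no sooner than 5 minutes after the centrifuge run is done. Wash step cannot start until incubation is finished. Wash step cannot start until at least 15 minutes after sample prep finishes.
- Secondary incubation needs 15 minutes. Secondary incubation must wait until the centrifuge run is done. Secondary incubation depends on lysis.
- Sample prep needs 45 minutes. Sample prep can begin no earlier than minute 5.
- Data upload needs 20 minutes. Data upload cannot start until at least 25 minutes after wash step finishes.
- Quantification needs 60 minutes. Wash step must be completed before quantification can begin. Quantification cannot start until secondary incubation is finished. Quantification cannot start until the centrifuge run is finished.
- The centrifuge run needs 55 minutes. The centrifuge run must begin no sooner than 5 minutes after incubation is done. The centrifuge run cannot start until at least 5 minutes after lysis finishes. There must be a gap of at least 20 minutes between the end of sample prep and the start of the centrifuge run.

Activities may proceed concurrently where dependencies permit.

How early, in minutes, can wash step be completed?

253

Sample prep cannot begin until its own release at minute 5. It runs from minute 5 to 5 + 45 = minute 50.
Lysis cannot begin until sample prep (finishes minute 50, plus 5-minute gap → minute 55). It runs from minute 55 to 55 + 20 = minute 75.
After lysis (finishes minute 75), incubation can start at minute 75 and finishes at minute 145.
The centrifuge run cannot start until incubation (finishes minute 145, plus 5-minute gap → minute 150); lysis (finishes minute 75, plus 5-minute gap → minute 80); sample prep (finishes minute 50, plus 20-minute gap → minute 70). The controlling bound is minute 150, so the centrifuge run finishes at 150 + 55 = minute 205.
Wash step needs all of the centrifuge run (finishes minute 205, plus 5-minute gap → minute 210); incubation (finishes minute 145); sample prep (finishes minute 50, plus 15-minute gap → minute 65). That puts its earliest start at minute 210; it finishes at 210 + 43 = minute 253.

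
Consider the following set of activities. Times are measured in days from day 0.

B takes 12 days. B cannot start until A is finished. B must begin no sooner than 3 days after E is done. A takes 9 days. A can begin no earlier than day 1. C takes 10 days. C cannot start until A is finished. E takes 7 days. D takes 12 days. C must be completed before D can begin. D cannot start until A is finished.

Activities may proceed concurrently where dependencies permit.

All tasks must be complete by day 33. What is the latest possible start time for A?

2

B must finish by day 33; it takes 12 days, so it must start by 33 − 12 = day 21.
Nothing follows D; the deadline of day 33 is its only limit. It must start by 33 − 12 = day 21.
C has to be done before D (must start by day 21). That means finishing by day 21, i.e. starting by 21 − 10 = day 11.
A feeds B (must start by day 21); C (must start by day 11); D (must start by day 21). Taking the minimum, A must finish by day 11 and start by 11 − 9 = day 2.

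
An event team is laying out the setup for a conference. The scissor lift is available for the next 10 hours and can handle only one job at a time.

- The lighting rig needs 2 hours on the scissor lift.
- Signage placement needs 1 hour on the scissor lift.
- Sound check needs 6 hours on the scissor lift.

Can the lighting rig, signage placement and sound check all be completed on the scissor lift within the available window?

Running back to back, the jobs need 2 + 1 + 6 = 9 hours on the scissor lift.
Since 9 ≤ 10, they fit within the window.

Yes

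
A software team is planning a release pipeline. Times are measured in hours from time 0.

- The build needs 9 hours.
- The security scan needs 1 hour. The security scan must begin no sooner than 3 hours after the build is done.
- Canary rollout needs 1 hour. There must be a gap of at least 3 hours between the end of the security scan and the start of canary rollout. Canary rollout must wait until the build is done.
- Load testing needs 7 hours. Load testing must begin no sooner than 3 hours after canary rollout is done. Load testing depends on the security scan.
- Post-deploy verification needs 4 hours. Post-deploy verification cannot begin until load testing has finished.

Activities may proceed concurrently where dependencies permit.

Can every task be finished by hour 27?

Nothing blocks the build, so it runs from hour 0 to hour 9.
After the build (finishes hour 9, plus 3-hour gap → hour 12), the security scan can start at hour 12 and finishes at hour 13.
Canary rollout needs all of the security scan (finishes hour 13, plus 3-hour gap → hour 16); the build (finishes hour 9). That puts its earliest start at hour 16; it finishes at 16 + 1 = hour 17.
For load testing: canary rollout (finishes hour 17, plus 3-hour gap → hour 20); the security scan (finishes hour 13). Taking the maximum gives a start of hour 20, and it finishes at 20 + 7 = hour 27.
After load testing (finishes hour 27), post-deploy verification can start at hour 27 and finishes at hour 31.
The earliest everything can be done is hour 31, which is after the deadline of 27, so it is not possible.

No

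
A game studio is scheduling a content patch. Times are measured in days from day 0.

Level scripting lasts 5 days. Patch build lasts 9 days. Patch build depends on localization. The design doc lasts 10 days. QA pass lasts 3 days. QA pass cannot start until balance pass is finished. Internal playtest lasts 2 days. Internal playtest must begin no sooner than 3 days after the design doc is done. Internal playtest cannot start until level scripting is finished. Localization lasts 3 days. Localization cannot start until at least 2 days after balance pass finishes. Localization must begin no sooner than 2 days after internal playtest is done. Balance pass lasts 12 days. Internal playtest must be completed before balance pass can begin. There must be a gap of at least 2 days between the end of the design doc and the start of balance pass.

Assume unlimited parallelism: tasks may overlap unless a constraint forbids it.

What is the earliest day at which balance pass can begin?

Level scripting can start immediately at day 0; it finishes at day 5.
Nothing blocks the design doc, so it runs from day 0 to day 10.
Internal playtest cannot start until the design doc (finishes day 10, plus 3-day gap → day 13); level scripting (finishes day 5). The controlling bound is day 13, so internal playtest finishes at 13 + 2 = day 15.
Balance pass waits on internal playtest (finishes day 15); the design doc (finishes day 10, plus 2-day gap → day 12). The latest of these is day 15, which is the earliest balance pass can start.

15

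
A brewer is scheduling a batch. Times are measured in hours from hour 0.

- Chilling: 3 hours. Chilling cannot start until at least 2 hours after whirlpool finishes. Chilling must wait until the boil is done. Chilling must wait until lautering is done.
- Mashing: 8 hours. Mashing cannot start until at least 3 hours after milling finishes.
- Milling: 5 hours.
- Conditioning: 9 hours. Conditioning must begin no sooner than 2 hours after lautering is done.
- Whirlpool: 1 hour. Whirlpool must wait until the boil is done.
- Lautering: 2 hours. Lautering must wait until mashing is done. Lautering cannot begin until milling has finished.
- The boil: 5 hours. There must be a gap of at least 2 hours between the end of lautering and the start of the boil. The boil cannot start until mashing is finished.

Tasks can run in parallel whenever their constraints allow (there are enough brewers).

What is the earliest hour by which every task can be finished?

31

Milling has no prerequisites, so it starts at hour 0 and finishes at hour 5.
Mashing waits on milling (finishes hour 5, plus 3-hour gap → hour 8), so it starts at hour 8 and finishes at 8 + 8 = hour 16.
Lautering has to wait for mashing (finishes hour 16); milling (finishes hour 5). The latest of these is hour 16, so lautering runs hour 16 to 16 + 2 = hour 18.
Conditioning cannot begin until lautering (finishes hour 18, plus 2-hour gap → hour 20). It runs from hour 20 to 20 + 9 = hour 29.
The boil cannot start until lautering (finishes hour 18, plus 2-hour gap → hour 20); mashing (finishes hour 16). The controlling bound is hour 20, so the boil finishes at 20 + 5 = hour 25.
Whirlpool waits on the boil (finishes hour 25), so it starts at hour 25 and finishes at 25 + 1 = hour 26.
Chilling cannot start until whirlpool (finishes hour 26, plus 2-hour gap → hour 28); the boil (finishes hour 25); lautering (finishes hour 18). The controlling bound is hour 28, so chilling finishes at 28 + 3 = hour 31.
All tasks are finished once the last one completes. Finish times: Milling at 5, Mashing at 16, Lautering at 18, The boil at 25, Whirlpool at 26, Chilling at 31, Conditioning at 29. The latest is hour 31.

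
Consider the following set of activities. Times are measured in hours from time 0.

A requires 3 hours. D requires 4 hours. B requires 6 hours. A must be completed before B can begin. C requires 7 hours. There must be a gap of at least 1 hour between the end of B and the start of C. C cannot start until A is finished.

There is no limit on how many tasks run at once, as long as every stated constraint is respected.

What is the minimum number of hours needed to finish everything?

Nothing blocks D, so it runs from hour 0 to hour 4.
A can start immediately at hour 0; it finishes at hour 3.
B cannot begin until A (finishes hour 3). It runs from hour 3 to 3 + 6 = hour 9.
For C: B (finishes hour 9, plus 1-hour gap → hour 10); A (finishes hour 3). Taking the maximum gives a start of hour 10, and it finishes at 10 + 7 = hour 17.
All tasks are finished once the last one completes. Finish times: A at 3, B at 9, C at 17, D at 4. The latest is hour 17.

17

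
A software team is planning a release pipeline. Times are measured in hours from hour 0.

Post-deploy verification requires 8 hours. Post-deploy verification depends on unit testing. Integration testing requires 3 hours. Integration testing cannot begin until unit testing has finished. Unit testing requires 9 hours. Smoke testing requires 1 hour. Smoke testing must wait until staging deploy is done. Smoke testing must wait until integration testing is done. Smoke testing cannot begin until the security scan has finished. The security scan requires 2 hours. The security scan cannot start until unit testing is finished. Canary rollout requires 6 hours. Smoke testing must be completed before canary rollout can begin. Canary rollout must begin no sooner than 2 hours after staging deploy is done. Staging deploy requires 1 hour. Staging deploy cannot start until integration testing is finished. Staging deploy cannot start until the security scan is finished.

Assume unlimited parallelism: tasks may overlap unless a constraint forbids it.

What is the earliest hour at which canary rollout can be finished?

21

Unit testing has no prerequisites, so it starts at hour 0 and finishes at hour 9.
After unit testing (finishes hour 9), the security scan can start at hour 9 and finishes at hour 11.
Integration testing waits on unit testing (finishes hour 9), so it starts at hour 9 and finishes at 9 + 3 = hour 12.
For staging deploy: integration testing (finishes hour 12); the security scan (finishes hour 11). Taking the maximum gives a start of hour 12, and it finishes at 12 + 1 = hour 13.
Smoke testing has to wait for staging deploy (finishes hour 13); integration testing (finishes hour 12); the security scan (finishes hour 11). The latest of these is hour 13, so smoke testing runs hour 13 to 13 + 1 = hour 14.
Canary rollout has to wait for smoke testing (finishes hour 14); staging deploy (finishes hour 13, plus 2-hour gap → hour 15). The latest of these is hour 15, so canary rollout runs hour 15 to 15 + 6 = hour 21.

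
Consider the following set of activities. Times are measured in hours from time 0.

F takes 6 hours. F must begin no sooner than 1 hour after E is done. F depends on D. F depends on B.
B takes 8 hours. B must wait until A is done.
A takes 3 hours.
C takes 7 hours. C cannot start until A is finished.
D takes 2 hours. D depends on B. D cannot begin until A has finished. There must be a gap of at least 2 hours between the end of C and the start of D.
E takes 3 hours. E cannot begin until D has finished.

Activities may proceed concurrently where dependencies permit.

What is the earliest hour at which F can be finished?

A has no prerequisites, so it starts at hour 0 and finishes at hour 3.
C waits on A (finishes hour 3), so it starts at hour 3 and finishes at 3 + 7 = hour 10.
B cannot begin until A (finishes hour 3). It runs from hour 3 to 3 + 8 = hour 11.
For D: B (finishes hour 11); A (finishes hour 3); C (finishes hour 10, plus 2-hour gap → hour 12). Taking the maximum gives a start of hour 12, and it finishes at 12 + 2 = hour 14.
E waits on D (finishes hour 14), so it starts at hour 14 and finishes at 14 + 3 = hour 17.
F needs all of E (finishes hour 17, plus 1-hour gap → hour 18); D (finishes hour 14); B (finishes hour 11). That puts its earliest start at hour 18; it finishes at 18 + 6 = hour 24.

24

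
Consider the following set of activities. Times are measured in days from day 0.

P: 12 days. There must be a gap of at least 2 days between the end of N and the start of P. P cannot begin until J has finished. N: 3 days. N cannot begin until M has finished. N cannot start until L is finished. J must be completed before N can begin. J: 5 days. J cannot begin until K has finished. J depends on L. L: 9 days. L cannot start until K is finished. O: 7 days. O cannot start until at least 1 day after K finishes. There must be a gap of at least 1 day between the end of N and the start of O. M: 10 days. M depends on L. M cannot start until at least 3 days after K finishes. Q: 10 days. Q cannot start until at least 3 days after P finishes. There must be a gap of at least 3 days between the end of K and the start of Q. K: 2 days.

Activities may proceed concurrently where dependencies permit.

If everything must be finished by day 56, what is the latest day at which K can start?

O must finish by day 56; it takes 7 days, so it must start by 56 − 7 = day 49.
Nothing follows Q; the deadline of day 56 is its only limit. It must start by 56 − 10 = day 46.
P feeds into Q (must start by day 46, minus 3-day gap → day 43); so P must finish by day 43 and therefore start by day 31.
For N: O (must start by day 49, minus 1-day gap → day 48); P (must start by day 31, minus 2-day gap → day 29). The most restrictive is day 29; with a 3-day duration, N must start by day 26.
J must finish in time for N (must start by day 26); P (must start by day 31). The tightest is day 26, so J must start by 26 − 5 = day 21.
M has to be done before N (must start by day 26). That means finishing by day 26, i.e. starting by 26 − 10 = day 16.
L has several dependents: J (must start by day 21); M (must start by day 16); N (must start by day 26). The earliest of those limits is day 16, so L must start by 16 − 9 = day 7.
K has several dependents: J (must start by day 21); L (must start by day 7); M (must start by day 16, minus 3-day gap → day 13); O (must start by day 49, minus 1-day gap → day 48); Q (must start by day 46, minus 3-day gap → day 43). The earliest of those limits is day 7, so K must start by 7 − 2 = day 5.

5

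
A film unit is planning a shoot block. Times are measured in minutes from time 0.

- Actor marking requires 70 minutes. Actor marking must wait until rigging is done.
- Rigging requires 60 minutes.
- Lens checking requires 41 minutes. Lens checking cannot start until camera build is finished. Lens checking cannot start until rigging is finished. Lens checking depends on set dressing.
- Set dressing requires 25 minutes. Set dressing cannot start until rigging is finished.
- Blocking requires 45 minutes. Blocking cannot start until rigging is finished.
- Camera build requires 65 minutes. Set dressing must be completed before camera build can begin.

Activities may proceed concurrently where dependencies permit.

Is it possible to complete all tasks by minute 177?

Rigging can start immediately at minute 0; it finishes at minute 60.
Actor marking cannot begin until rigging (finishes minute 60). It runs from minute 60 to 60 + 70 = minute 130.
Blocking cannot begin until rigging (finishes minute 60). It runs from minute 60 to 60 + 45 = minute 105.
Set dressing waits on rigging (finishes minute 60), so it starts at minute 60 and finishes at 60 + 25 = minute 85.
After set dressing (finishes minute 85), camera build can start at minute 85 and finishes at minute 150.
For lens checking: camera build (finishes minute 150); rigging (finishes minute 60); set dressing (finishes minute 85). Taking the maximum gives a start of minute 150, and it finishes at 150 + 41 = minute 191.
The earliest everything can be done is minute 191, which is after the deadline of 177, so it is not possible.

No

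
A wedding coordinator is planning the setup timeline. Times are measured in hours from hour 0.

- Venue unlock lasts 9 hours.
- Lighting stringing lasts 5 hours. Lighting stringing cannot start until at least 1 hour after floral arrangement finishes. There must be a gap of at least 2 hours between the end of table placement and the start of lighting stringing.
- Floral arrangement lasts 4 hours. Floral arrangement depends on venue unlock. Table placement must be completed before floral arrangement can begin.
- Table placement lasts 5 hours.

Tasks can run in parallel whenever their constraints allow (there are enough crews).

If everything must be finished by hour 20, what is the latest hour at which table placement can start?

Lighting stringing must finish by hour 20; it takes 5 hours, so it must start by 20 − 5 = hour 15.
Floral arrangement has to be done before lighting stringing (must start by hour 15, minus 1-hour gap → hour 14). That means finishing by hour 14, i.e. starting by 14 − 4 = hour 10.
Table placement feeds floral arrangement (must start by hour 10); lighting stringing (must start by hour 15, minus 2-hour gap → hour 13). Taking the minimum, table placement must finish by hour 10 and start by 10 − 5 = hour 5.

5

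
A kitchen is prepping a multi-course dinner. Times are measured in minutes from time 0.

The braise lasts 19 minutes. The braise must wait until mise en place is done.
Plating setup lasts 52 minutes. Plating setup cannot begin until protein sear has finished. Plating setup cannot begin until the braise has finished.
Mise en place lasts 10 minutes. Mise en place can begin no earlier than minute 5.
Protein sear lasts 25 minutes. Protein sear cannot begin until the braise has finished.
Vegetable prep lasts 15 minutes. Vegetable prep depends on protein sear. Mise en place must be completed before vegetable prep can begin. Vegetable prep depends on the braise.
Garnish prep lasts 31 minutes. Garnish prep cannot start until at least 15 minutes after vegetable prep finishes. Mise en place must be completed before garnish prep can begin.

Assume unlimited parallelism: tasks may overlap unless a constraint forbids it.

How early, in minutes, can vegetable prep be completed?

Mise en place cannot begin until its own release at minute 5. It runs from minute 5 to 5 + 10 = minute 15.
The braise waits on mise en place (finishes minute 15), so it starts at minute 15 and finishes at 15 + 19 = minute 34.
Protein sear waits on the braise (finishes minute 34), so it starts at minute 34 and finishes at 34 + 25 = minute 59.
Vegetable prep needs all of protein sear (finishes minute 59); mise en place (finishes minute 15); the braise (finishes minute 34). That puts its earliest start at minute 59; it finishes at 59 + 15 = minute 74.

74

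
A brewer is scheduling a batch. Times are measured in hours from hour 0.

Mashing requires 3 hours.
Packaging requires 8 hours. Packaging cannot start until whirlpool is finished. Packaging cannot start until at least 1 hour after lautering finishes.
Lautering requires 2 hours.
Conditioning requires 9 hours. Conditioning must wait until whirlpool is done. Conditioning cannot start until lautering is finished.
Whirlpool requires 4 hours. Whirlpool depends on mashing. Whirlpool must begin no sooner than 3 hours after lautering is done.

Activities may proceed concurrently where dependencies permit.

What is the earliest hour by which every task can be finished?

Lautering can start immediately at hour 0; it finishes at hour 2.
Nothing blocks mashing, so it runs from hour 0 to hour 3.
Whirlpool cannot start until mashing (finishes hour 3); lautering (finishes hour 2, plus 3-hour gap → hour 5). The controlling bound is hour 5, so whirlpool finishes at 5 + 4 = hour 9.
For packaging: whirlpool (finishes hour 9); lautering (finishes hour 2, plus 1-hour gap → hour 3). Taking the maximum gives a start of hour 9, and it finishes at 9 + 8 = hour 17.
Conditioning cannot start until whirlpool (finishes hour 9); lautering (finishes hour 2). The controlling bound is hour 9, so conditioning finishes at 9 + 9 = hour 18.
All tasks are finished once the last one completes. Finish times: Mashing at 3, Lautering at 2, Whirlpool at 9, Conditioning at 18, Packaging at 17. The latest is hour 18.

18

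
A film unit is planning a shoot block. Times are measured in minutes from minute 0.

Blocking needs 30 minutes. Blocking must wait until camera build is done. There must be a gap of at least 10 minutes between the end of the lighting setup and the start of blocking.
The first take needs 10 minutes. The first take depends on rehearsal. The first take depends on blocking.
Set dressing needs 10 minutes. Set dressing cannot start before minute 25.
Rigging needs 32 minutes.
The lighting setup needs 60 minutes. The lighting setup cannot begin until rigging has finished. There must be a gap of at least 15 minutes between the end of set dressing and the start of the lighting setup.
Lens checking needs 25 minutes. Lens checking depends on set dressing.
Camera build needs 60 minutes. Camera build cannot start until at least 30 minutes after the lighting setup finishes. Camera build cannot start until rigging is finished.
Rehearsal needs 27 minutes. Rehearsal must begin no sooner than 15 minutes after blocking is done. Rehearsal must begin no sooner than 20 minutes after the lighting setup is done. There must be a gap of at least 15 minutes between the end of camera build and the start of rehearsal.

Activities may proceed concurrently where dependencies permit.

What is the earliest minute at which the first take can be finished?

Set dressing waits on its own release at minute 25, so it starts at minute 25 and finishes at 25 + 10 = minute 35.
Rigging can start immediately at minute 0; it finishes at minute 32.
For the lighting setup: rigging (finishes minute 32); set dressing (finishes minute 35, plus 15-minute gap → minute 50). Taking the maximum gives a start of minute 50, and it finishes at 50 + 60 = minute 110.
Camera build has to wait for the lighting setup (finishes minute 110, plus 30-minute gap → minute 140); rigging (finishes minute 32). The latest of these is minute 140, so camera build runs minute 140 to 140 + 60 = minute 200.
Blocking has to wait for camera build (finishes minute 200); the lighting setup (finishes minute 110, plus 10-minute gap → minute 120). The latest of these is minute 200, so blocking runs minute 200 to 200 + 30 = minute 230.
For rehearsal: blocking (finishes minute 230, plus 15-minute gap → minute 245); the lighting setup (finishes minute 110, plus 20-minute gap → minute 130); camera build (finishes minute 200, plus 15-minute gap → minute 215). Taking the maximum gives a start of minute 245, and it finishes at 245 + 27 = minute 272.
The first take needs all of rehearsal (finishes minute 272); blocking (finishes minute 230). That puts its earliest start at minute 272; it finishes at 272 + 10 = minute 282.

282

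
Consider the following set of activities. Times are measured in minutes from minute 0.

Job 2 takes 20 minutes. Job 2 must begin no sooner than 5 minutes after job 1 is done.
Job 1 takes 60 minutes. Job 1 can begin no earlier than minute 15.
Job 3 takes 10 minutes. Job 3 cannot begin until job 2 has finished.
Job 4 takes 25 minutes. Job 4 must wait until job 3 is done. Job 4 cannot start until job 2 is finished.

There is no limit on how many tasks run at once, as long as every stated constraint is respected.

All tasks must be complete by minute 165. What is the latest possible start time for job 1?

Nothing follows job 4; the deadline of minute 165 is its only limit. It must start by 165 − 25 = minute 140.
Since job 4 (must start by minute 140) depends on it, job 3 must finish by minute 140. Backing off its 10-minute duration gives a latest start of minute 130.
For job 2: job 3 (must start by minute 130); job 4 (must start by minute 140). The most restrictive is minute 130; with a 20-minute duration, job 2 must start by minute 110.
Job 1 must finish before job 2 (must start by minute 110, minus 5-minute gap → minute 105). With a 60-minute duration, job 1 must start by 105 − 60 = minute 45.

45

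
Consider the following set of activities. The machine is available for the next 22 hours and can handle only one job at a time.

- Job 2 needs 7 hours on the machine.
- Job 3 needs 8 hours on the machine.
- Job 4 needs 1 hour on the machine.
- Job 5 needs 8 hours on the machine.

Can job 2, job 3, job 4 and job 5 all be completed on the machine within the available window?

Running back to back, the jobs need 7 + 8 + 1 + 8 = 24 hours on the machine.
Since 24 > 22, they cannot all fit.

No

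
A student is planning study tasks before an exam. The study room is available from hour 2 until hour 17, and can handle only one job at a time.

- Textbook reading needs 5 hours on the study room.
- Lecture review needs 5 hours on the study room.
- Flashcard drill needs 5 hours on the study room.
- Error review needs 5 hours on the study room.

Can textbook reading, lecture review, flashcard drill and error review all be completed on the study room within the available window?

No

The study room window is 17 − 2 = 15 hours.
Running back to back, the jobs need 5 + 5 + 5 + 5 = 20 hours on the study room.
Since 20 > 15, they cannot all fit.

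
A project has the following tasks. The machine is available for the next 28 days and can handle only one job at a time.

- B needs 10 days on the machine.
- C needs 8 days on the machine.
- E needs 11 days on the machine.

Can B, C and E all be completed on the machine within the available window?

No

Running back to back, the jobs need 10 + 8 + 11 = 29 days on the machine.
Since 29 > 28, they cannot all fit.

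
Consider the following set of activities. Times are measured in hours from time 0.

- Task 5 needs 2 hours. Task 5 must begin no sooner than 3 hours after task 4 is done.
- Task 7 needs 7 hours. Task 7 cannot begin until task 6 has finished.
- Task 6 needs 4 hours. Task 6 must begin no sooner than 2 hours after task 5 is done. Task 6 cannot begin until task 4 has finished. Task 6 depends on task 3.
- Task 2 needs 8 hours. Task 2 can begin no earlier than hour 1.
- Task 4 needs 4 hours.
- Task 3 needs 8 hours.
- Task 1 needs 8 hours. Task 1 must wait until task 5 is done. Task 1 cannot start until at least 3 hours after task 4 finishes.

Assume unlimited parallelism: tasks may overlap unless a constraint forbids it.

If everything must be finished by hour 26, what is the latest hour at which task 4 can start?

Task 7 has no dependents, so it just needs to finish by hour 26. Starting by 26 − 7 = hour 19 achieves that.
Task 6 must finish before task 7 (must start by hour 19). With a 4-hour duration, task 6 must start by 19 − 4 = hour 15.
Task 1 must finish by hour 26; it takes 8 hours, so it must start by 26 − 8 = hour 18.
Task 5 must finish in time for task 1 (must start by hour 18); task 6 (must start by hour 15, minus 2-hour gap → hour 13). The tightest is hour 13, so task 5 must start by 13 − 2 = hour 11.
Task 4 has several dependents: task 1 (must start by hour 18, minus 3-hour gap → hour 15); task 5 (must start by hour 11, minus 3-hour gap → hour 8); task 6 (must start by hour 15). The earliest of those limits is hour 8, so task 4 must start by 8 − 4 = hour 4.

4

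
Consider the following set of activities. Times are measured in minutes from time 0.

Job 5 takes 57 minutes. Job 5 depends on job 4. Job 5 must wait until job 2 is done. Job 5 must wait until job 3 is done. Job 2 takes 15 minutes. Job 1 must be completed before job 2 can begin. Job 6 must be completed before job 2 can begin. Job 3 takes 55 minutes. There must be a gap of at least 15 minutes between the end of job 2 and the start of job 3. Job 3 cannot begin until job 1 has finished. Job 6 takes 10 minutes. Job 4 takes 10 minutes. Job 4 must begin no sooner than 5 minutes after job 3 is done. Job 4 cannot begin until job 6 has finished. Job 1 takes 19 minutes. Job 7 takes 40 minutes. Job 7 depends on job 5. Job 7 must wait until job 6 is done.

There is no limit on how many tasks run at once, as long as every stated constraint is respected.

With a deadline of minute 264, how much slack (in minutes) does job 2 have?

48

Nothing blocks job 6, so it runs from minute 0 to minute 10.
Job 1 can start immediately at minute 0; it finishes at minute 19.
For job 2: job 1 (finishes minute 19); job 6 (finishes minute 10). Taking the maximum gives a start of minute 19, and it finishes at 19 + 15 = minute 34.

Working backward from the deadline:
Nothing follows job 7; the deadline of minute 264 is its only limit. It must start by 264 − 40 = minute 224.
Job 5 has to be done before job 7 (must start by minute 224). That means finishing by minute 224, i.e. starting by 224 − 57 = minute 167.
Since job 5 (must start by minute 167) depends on it, job 4 must finish by minute 167. Backing off its 10-minute duration gives a latest start of minute 157.
Job 3 feeds job 4 (must start by minute 157, minus 5-minute gap → minute 152); job 5 (must start by minute 167). Taking the minimum, job 3 must finish by minute 152 and start by 152 − 55 = minute 97.
Job 2 must finish in time for job 3 (must start by minute 97, minus 15-minute gap → minute 82); job 5 (must start by minute 167). The tightest is minute 82, so job 2 must start by 82 − 15 = minute 67.
So job 2 can start as early as minute 19 and as late as minute 67, giving 67 − 19 = 48 minutes of slack.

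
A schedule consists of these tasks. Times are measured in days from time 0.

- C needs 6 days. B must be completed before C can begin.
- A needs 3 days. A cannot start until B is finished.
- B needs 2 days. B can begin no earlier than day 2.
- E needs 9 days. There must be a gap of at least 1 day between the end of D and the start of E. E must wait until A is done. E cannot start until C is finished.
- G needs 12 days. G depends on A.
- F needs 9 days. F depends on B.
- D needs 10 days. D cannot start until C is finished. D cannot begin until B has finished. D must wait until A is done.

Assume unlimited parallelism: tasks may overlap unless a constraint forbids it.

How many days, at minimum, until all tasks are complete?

B cannot begin until its own release at day 2. It runs from day 2 to 2 + 2 = day 4.
F cannot begin until B (finishes day 4). It runs from day 4 to 4 + 9 = day 13.
C cannot begin until B (finishes day 4). It runs from day 4 to 4 + 6 = day 10.
A waits on B (finishes day 4), so it starts at day 4 and finishes at 4 + 3 = day 7.
After A (finishes day 7), G can start at day 7 and finishes at day 19.
D has to wait for C (finishes day 10); B (finishes day 4); A (finishes day 7). The latest of these is day 10, so D runs day 10 to 10 + 10 = day 20.
For E: D (finishes day 20, plus 1-day gap → day 21); A (finishes day 7); C (finishes day 10). Taking the maximum gives a start of day 21, and it finishes at 21 + 9 = day 30.
All tasks are finished once the last one completes. Finish times: A at 7, B at 4, C at 10, D at 20, E at 30, F at 13, G at 19. The latest is day 30.

30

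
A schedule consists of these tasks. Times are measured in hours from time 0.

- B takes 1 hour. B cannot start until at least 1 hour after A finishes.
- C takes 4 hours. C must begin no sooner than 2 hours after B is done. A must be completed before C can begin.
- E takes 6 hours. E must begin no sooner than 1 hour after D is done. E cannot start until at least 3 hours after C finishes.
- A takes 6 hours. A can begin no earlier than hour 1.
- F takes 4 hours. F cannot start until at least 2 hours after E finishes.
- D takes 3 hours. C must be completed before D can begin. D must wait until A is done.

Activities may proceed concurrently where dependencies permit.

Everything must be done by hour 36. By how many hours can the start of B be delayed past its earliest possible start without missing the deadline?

5

After its own release at hour 1, A can start at hour 1 and finishes at hour 7.
B cannot begin until A (finishes hour 7, plus 1-hour gap → hour 8). It runs from hour 8 to 8 + 1 = hour 9.

Working backward from the deadline:
To finish by hour 36, F (duration 4) must start no later than hour 32.
E feeds into F (must start by hour 32, minus 2-hour gap → hour 30); so E must finish by hour 30 and therefore start by hour 24.
D must finish before E (must start by hour 24, minus 1-hour gap → hour 23). With a 3-hour duration, D must start by 23 − 3 = hour 20.
C must finish in time for D (must start by hour 20); E (must start by hour 24, minus 3-hour gap → hour 21). The tightest is hour 20, so C must start by 20 − 4 = hour 16.
Since C (must start by hour 16, minus 2-hour gap → hour 14) depends on it, B must finish by hour 14. Backing off its 1-hour duration gives a latest start of hour 13.
So B can start as early as hour 8 and as late as hour 13, giving 13 − 8 = 5 hours of slack.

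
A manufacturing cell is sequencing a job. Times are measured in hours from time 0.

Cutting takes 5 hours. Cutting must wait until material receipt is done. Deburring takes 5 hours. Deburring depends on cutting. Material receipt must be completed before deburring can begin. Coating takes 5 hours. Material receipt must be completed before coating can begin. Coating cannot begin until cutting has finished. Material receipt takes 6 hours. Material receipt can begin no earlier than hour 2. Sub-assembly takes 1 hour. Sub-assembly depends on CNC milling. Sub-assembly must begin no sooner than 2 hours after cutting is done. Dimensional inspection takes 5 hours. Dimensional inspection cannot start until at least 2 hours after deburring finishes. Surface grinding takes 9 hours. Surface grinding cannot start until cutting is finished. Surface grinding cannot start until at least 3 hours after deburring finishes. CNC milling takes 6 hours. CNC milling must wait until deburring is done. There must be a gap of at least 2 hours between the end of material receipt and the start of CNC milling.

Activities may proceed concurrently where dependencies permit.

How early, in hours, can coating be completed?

After its own release at hour 2, material receipt can start at hour 2 and finishes at hour 8.
Cutting waits on material receipt (finishes hour 8), so it starts at hour 8 and finishes at 8 + 5 = hour 13.
Coating has to wait for material receipt (finishes hour 8); cutting (finishes hour 13). The latest of these is hour 13, so coating runs hour 13 to 13 + 5 = hour 18.

18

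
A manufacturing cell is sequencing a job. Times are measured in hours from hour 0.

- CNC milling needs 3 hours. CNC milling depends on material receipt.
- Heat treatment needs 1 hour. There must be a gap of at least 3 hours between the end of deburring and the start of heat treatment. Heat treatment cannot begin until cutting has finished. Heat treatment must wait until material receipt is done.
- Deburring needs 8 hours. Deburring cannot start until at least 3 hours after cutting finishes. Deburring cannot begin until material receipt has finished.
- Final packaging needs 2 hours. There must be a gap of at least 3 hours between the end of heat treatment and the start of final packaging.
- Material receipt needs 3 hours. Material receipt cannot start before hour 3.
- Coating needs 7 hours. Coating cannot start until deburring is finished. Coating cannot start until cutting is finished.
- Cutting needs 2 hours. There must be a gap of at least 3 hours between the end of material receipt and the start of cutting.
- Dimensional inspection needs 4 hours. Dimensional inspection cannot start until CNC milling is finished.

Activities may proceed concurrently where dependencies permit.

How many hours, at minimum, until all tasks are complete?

Material receipt waits on its own release at hour 3, so it starts at hour 3 and finishes at 3 + 3 = hour 6.
After material receipt (finishes hour 6), CNC milling can start at hour 6 and finishes at hour 9.
Dimensional inspection cannot begin until CNC milling (finishes hour 9). It runs from hour 9 to 9 + 4 = hour 13.
Cutting waits on material receipt (finishes hour 6, plus 3-hour gap → hour 9), so it starts at hour 9 and finishes at 9 + 2 = hour 11.
Deburring cannot start until cutting (finishes hour 11, plus 3-hour gap → hour 14); material receipt (finishes hour 6). The controlling bound is hour 14, so deburring finishes at 14 + 8 = hour 22.
For coating: deburring (finishes hour 22); cutting (finishes hour 11). Taking the maximum gives a start of hour 22, and it finishes at 22 + 7 = hour 29.
Heat treatment has to wait for deburring (finishes hour 22, plus 3-hour gap → hour 25); cutting (finishes hour 11); material receipt (finishes hour 6). The latest of these is hour 25, so heat treatment runs hour 25 to 25 + 1 = hour 26.
Final packaging waits on heat treatment (finishes hour 26, plus 3-hour gap → hour 29), so it starts at hour 29 and finishes at 29 + 2 = hour 31.
All tasks are finished once the last one completes. Finish times: Material receipt at 6, Cutting at 11, Deburring at 22, CNC milling at 9, Heat treatment at 26, Dimensional inspection at 13, Coating at 29, Final packaging at 31. The latest is hour 31.

31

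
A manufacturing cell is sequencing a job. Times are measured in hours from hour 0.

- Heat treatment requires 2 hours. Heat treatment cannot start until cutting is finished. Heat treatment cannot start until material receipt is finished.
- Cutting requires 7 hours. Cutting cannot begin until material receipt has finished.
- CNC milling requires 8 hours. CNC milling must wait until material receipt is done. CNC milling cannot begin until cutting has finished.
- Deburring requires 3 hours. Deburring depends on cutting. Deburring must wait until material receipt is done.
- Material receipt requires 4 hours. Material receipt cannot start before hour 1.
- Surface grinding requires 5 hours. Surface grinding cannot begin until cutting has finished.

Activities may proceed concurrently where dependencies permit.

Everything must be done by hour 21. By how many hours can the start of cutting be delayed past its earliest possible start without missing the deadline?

After its own release at hour 1, material receipt can start at hour 1 and finishes at hour 5.
Cutting waits on material receipt (finishes hour 5), so it starts at hour 5 and finishes at 5 + 7 = hour 12.

Working backward from the deadline:
Nothing follows deburring; the deadline of hour 21 is its only limit. It must start by 21 − 3 = hour 18.
CNC milling must finish by hour 21; it takes 8 hours, so it must start by 21 − 8 = hour 13.
Heat treatment has no dependents, so it just needs to finish by hour 21. Starting by 21 − 2 = hour 19 achieves that.
To finish by hour 21, surface grinding (duration 5) must start no later than hour 16.
Cutting feeds deburring (must start by hour 18); CNC milling (must start by hour 13); heat treatment (must start by hour 19); surface grinding (must start by hour 16). Taking the minimum, cutting must finish by hour 13 and start by 13 − 7 = hour 6.
So cutting can start as early as hour 5 and as late as hour 6, giving 6 − 5 = 1 hour of slack.

1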